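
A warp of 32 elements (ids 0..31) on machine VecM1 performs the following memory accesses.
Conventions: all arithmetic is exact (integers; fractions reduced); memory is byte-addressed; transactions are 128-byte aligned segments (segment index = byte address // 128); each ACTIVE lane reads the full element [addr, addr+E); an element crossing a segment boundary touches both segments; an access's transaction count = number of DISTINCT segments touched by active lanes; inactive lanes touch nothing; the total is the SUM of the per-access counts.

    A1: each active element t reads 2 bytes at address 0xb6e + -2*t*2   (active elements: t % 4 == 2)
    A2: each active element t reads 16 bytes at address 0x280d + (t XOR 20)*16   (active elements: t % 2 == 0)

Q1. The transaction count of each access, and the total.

A1: 2 transactions
A2: 4 transactions

Answer: 2,4; total 6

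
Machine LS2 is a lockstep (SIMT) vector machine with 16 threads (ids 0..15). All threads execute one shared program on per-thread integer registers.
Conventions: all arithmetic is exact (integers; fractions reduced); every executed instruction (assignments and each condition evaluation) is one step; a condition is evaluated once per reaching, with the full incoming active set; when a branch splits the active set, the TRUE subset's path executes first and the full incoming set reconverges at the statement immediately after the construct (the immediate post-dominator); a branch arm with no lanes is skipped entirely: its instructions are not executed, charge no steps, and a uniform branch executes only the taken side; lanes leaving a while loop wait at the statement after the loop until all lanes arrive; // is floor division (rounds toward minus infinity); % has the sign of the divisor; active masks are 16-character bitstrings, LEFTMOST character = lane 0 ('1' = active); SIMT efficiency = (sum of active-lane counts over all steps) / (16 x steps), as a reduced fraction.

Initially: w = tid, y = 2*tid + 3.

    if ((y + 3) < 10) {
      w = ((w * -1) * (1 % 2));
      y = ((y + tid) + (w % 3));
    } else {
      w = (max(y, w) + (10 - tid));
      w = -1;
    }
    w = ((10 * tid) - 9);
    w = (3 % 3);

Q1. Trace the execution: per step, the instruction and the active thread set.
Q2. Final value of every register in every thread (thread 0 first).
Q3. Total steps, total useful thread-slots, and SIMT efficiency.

step 0: eval ((y + 3) < 10)          1111111111111111
step 1: w <- ((w * -1) * (1 % 2))    1100000000000000
step 2: y <- ((y + tid) + (w % 3))   1100000000000000
step 3: w <- (max(y, w) + (10 - tid)) 0011111111111111
step 4: w <- -1                      0011111111111111
step 5: w <- ((10 * tid) - 9)        1111111111111111
step 6: w <- (3 % 3)                 1111111111111111

Answer: 7 steps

w: 0,0,0,0,0,0,0,0,0,0,0,0,0,0,0,0
y: 3,8,7,9,11,13,15,17,19,21,23,25,27,29,31,33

steps = 7; useful = 80; efficiency = 80/112 = 5/7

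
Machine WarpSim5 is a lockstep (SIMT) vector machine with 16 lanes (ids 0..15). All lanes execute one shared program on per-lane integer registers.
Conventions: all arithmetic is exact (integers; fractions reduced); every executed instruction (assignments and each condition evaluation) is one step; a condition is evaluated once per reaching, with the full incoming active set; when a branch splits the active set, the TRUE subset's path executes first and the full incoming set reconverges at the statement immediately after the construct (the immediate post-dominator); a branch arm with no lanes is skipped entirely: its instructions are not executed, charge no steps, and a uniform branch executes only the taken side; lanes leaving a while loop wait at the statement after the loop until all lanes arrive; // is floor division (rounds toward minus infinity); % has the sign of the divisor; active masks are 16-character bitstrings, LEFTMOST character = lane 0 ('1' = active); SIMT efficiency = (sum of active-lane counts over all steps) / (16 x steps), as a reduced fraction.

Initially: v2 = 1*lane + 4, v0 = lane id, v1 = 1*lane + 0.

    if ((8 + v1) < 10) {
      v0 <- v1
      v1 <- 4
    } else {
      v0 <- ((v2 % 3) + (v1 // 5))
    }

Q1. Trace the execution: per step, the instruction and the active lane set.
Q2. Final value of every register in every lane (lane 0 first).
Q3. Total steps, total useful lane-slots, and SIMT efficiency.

step 0: eval ((8 + v1) < 10)         1111111111111111
step 1: v0 <- v1                     1100000000000000
step 2: v1 <- 4                      1100000000000000
step 3: v0 <- ((v2 % 3) + (v1 // 5)) 0011111111111111

Answer: 4 steps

v2: 4,5,6,7,8,9,10,11,12,13,14,15,16,17,18,19
v0: 0,1,0,1,2,1,2,3,1,2,4,2,3,4,2,4
v1: 4,4,2,3,4,5,6,7,8,9,10,11,12,13,14,15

steps = 4; useful = 34; efficiency = 34/64 = 17/32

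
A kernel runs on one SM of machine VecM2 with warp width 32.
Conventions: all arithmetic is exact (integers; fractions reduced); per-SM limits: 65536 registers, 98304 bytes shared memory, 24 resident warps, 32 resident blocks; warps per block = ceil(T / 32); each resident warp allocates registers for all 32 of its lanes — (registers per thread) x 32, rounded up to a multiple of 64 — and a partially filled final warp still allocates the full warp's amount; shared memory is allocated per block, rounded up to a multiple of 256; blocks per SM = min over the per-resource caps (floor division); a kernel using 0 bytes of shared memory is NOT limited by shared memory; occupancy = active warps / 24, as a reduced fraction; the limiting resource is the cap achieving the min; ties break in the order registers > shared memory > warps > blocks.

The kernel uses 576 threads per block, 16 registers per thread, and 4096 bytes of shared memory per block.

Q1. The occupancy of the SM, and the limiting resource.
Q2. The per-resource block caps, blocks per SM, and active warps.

Answer: occupancy 3/4, limited by warps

registers: 7 blocks
shared memory: 24 blocks
warps: 1 block
blocks: 32 blocks

Answer: 1 block, 18 active warps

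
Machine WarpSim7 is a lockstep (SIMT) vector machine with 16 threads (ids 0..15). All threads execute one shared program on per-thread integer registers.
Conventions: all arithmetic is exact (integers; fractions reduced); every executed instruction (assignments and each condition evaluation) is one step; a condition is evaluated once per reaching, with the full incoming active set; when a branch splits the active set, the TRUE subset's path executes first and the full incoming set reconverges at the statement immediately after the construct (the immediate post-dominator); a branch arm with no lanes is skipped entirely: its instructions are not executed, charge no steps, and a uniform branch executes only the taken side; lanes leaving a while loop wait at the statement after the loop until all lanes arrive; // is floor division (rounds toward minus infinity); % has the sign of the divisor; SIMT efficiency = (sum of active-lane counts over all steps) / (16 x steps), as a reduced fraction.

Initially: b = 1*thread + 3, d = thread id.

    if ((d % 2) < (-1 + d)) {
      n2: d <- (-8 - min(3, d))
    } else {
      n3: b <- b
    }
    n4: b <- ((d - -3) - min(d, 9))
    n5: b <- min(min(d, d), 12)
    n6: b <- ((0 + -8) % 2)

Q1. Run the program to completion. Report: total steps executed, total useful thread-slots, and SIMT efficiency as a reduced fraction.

Answer: 6 steps, 80 useful, 5/6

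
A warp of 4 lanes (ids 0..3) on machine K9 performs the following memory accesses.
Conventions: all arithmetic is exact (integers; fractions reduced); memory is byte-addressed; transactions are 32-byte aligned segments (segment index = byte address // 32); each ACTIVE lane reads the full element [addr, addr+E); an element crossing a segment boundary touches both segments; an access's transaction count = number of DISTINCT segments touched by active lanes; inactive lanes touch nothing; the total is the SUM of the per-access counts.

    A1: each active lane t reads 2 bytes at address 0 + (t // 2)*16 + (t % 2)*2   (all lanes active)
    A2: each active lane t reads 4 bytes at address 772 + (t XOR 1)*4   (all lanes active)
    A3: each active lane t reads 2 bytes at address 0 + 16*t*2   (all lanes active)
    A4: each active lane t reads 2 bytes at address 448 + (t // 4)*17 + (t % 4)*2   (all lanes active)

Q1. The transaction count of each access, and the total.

A1: 1 transaction
A2: 1 transaction
A3: 4 transactions
A4: 1 transaction

Answer: 1,1,4,1; total 7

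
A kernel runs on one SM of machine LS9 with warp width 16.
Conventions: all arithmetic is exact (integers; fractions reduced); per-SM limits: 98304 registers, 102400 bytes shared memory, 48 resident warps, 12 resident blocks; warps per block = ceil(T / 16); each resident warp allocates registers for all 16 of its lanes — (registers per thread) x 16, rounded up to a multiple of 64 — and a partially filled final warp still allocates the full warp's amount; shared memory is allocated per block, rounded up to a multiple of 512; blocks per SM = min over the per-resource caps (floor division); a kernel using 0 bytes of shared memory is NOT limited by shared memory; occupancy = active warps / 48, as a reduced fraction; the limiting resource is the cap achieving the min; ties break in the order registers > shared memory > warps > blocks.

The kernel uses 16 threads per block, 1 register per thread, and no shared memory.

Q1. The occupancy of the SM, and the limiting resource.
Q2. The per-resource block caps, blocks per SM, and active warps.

Answer: occupancy 1/4, limited by blocks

registers: 1536 blocks
shared memory: no limit (kernel uses none)
warps: 48 blocks
blocks: 12 blocks

Answer: 12 blocks, 12 active warps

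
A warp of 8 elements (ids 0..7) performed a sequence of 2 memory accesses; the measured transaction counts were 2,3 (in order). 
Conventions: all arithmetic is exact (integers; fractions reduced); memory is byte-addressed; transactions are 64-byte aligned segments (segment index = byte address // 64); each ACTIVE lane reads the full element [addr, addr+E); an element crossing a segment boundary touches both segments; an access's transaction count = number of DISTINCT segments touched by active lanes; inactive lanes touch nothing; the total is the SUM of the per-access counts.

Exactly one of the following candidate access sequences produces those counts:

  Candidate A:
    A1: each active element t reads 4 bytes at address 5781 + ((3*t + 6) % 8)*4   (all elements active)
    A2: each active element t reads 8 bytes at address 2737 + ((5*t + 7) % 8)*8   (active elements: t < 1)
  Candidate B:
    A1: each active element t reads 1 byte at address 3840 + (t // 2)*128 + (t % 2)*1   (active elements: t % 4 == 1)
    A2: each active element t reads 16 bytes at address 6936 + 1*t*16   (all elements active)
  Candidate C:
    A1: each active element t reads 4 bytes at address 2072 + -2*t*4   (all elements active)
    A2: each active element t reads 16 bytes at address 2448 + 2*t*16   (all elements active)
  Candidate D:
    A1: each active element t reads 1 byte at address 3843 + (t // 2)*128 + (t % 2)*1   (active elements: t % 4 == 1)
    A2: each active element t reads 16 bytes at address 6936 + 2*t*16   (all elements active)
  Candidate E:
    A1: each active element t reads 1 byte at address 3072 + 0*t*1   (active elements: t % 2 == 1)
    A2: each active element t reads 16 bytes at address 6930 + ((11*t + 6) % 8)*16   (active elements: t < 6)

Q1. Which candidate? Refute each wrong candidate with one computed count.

A: A1 gives 1 transaction, not 2
C: A2 gives 4 transactions, not 3
D: A2 gives 5 transactions, not 3
E: A1 gives 1 transaction, not 2
B: all counts match (2,3)

Answer: B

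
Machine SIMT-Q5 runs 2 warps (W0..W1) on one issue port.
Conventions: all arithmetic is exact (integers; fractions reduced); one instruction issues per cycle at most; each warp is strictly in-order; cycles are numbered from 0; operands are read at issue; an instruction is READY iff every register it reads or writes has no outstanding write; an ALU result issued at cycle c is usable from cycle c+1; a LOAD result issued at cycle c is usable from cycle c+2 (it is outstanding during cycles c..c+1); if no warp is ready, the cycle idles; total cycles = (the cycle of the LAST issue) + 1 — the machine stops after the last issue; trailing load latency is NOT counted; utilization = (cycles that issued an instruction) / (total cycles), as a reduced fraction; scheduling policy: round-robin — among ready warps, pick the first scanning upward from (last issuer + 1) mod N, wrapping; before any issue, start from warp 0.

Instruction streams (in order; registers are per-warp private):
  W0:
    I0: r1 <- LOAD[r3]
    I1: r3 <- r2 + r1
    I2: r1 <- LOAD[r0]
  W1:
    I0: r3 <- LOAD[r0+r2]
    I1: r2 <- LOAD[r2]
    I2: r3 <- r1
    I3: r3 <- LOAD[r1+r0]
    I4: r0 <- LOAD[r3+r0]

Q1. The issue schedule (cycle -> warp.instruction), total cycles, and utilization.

cycle 0: W0.I0
cycle 1: W1.I0
cycle 2: W0.I1
cycle 3: W1.I1
cycle 4: W0.I2
cycle 5: W1.I2
cycle 6: W1.I3
cycle 7: idle
cycle 8: W1.I4

Answer: 9 cycles, utilization 8/9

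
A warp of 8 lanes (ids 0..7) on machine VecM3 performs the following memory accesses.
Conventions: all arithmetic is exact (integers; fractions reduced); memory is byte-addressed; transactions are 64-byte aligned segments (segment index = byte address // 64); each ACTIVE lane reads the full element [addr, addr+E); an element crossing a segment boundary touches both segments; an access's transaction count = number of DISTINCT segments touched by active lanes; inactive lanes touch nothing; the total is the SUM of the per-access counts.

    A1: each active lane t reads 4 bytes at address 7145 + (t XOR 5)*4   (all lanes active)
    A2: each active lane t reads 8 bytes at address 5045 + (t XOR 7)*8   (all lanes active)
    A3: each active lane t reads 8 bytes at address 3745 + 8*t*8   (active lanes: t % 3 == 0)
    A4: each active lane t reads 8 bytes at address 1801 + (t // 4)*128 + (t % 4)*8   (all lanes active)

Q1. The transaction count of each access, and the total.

A1: 2 transactions
A2: 2 transactions
A3: 3 transactions
A4: 2 transactions

Answer: 2,2,3,2; total 9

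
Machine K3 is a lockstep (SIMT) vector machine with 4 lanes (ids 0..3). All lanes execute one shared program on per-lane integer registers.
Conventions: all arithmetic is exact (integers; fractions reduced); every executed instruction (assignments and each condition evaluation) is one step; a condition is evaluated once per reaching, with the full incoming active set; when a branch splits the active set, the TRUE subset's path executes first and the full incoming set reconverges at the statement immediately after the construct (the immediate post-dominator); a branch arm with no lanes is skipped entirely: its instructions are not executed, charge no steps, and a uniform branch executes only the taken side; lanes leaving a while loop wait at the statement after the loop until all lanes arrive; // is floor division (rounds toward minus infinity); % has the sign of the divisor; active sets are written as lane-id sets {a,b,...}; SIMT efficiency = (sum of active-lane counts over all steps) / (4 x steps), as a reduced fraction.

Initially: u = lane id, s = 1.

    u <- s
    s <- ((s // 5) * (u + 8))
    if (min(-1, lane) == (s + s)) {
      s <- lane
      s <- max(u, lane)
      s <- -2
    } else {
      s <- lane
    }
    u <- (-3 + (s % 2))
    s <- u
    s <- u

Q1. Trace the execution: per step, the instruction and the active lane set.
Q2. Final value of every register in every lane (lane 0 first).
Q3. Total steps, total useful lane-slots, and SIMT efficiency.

step 0: u <- s                       {0,1,2,3}
step 1: s <- ((s // 5) * (u + 8))    {0,1,2,3}
step 2: eval (min(-1, lane) == (s + s)) {0,1,2,3}
step 3: s <- lane                    {0,1,2,3}
step 4: u <- (-3 + (s % 2))          {0,1,2,3}
step 5: s <- u                       {0,1,2,3}
step 6: s <- u                       {0,1,2,3}

Answer: 7 steps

u: -3,-2,-3,-2
s: -3,-2,-3,-2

steps = 7; useful = 28; efficiency = 28/28 = 1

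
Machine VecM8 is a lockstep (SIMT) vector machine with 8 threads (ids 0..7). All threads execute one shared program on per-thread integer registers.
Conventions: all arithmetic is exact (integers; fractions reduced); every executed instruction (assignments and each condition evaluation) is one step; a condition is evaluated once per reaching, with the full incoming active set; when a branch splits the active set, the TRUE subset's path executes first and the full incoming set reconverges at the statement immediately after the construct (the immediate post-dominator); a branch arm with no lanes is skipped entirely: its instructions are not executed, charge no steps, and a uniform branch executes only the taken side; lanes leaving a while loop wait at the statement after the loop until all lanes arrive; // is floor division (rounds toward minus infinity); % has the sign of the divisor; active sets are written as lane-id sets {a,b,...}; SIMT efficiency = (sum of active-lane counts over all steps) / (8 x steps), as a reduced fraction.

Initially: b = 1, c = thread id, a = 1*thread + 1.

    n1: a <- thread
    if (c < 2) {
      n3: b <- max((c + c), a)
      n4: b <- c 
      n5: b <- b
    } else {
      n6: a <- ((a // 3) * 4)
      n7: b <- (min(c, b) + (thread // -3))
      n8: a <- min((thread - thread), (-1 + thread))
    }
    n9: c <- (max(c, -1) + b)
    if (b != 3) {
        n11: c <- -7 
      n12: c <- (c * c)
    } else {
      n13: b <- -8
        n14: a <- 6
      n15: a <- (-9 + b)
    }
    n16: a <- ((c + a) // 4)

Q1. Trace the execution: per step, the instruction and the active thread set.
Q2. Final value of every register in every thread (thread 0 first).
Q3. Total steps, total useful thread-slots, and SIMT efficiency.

step 0: a <- thread                  {0,1,2,3,4,5,6,7}
step 1: eval (c < 2)                 {0,1,2,3,4,5,6,7}
step 2: b <- max((c + c), a)         {0,1}
step 3: b <- c                       {0,1}
step 4: b <- b                       {0,1}
step 5: a <- ((a // 3) * 4)          {2,3,4,5,6,7}
step 6: b <- (min(c, b) + (thread // -3)) {2,3,4,5,6,7}
step 7: a <- min((thread - thread), (-1 + thread)) {2,3,4,5,6,7}
step 8: c <- (max(c, -1) + b)        {0,1,2,3,4,5,6,7}
step 9: eval (b != 3)                {0,1,2,3,4,5,6,7}
step 10: c <- -7                      {0,1,2,3,4,5,6,7}
step 11: c <- (c * c)                 {0,1,2,3,4,5,6,7}
step 12: a <- ((c + a) // 4)          {0,1,2,3,4,5,6,7}

Answer: 13 steps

b: 0,1,0,0,-1,-1,-1,-2
c: 49,49,49,49,49,49,49,49
a: 12,12,12,12,12,12,12,12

steps = 13; useful = 80; efficiency = 80/104 = 10/13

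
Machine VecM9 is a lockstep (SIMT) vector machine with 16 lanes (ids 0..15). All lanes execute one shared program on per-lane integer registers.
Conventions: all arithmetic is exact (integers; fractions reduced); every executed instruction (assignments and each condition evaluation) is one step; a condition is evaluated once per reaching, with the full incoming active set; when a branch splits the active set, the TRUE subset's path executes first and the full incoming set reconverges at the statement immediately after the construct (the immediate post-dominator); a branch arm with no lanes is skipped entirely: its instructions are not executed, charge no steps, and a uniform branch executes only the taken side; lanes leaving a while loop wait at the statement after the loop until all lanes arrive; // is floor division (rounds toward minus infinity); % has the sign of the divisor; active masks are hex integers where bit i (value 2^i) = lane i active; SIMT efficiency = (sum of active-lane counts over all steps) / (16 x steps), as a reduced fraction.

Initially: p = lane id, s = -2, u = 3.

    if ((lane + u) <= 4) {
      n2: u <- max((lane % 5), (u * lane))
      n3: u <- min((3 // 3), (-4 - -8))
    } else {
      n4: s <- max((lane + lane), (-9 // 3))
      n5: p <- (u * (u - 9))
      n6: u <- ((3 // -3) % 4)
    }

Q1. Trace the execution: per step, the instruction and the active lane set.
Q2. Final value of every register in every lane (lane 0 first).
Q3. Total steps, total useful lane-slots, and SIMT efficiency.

step 0: eval ((lane + u) <= 4)       0xffff
step 1: u <- max((lane % 5), (u * lane)) 0x0003
step 2: u <- min((3 // 3), (-4 - -8)) 0x0003
step 3: s <- max((lane + lane), (-9 // 3)) 0xfffc
step 4: p <- (u * (u - 9))           0xfffc
step 5: u <- ((3 // -3) % 4)         0xfffc

Answer: 6 steps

p: 0,1,-18,-18,-18,-18,-18,-18,-18,-18,-18,-18,-18,-18,-18,-18
s: -2,-2,4,6,8,10,12,14,16,18,20,22,24,26,28,30
u: 1,1,3,3,3,3,3,3,3,3,3,3,3,3,3,3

steps = 6; useful = 62; efficiency = 62/96 = 31/48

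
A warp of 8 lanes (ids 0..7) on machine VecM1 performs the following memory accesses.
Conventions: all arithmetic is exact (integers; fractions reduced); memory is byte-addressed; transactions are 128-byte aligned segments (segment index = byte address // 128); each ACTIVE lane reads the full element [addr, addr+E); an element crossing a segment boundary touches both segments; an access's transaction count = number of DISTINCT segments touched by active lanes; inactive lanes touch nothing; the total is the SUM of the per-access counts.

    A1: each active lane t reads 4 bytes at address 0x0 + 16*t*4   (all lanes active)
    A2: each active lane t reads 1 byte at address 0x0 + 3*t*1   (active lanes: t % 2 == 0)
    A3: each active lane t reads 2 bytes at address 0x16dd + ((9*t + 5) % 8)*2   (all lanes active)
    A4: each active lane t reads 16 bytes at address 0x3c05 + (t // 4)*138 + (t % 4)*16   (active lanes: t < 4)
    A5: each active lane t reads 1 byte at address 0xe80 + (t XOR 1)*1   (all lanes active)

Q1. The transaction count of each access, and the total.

A1: 4 transactions
A2: 1 transaction
A3: 1 transaction
A4: 1 transaction
A5: 1 transaction

Answer: 4,1,1,1,1; total 8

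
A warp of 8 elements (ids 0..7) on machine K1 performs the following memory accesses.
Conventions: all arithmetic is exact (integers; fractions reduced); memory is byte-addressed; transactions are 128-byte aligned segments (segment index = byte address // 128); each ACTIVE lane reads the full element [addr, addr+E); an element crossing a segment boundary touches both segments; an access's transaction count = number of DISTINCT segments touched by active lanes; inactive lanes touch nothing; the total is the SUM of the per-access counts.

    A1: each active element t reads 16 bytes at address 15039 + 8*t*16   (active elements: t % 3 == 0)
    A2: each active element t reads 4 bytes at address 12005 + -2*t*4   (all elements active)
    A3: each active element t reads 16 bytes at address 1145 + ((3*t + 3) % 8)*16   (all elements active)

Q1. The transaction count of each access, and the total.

A1: 3 transactions
A2: 1 transaction
A3: 2 transactions

Answer: 3,1,2; total 6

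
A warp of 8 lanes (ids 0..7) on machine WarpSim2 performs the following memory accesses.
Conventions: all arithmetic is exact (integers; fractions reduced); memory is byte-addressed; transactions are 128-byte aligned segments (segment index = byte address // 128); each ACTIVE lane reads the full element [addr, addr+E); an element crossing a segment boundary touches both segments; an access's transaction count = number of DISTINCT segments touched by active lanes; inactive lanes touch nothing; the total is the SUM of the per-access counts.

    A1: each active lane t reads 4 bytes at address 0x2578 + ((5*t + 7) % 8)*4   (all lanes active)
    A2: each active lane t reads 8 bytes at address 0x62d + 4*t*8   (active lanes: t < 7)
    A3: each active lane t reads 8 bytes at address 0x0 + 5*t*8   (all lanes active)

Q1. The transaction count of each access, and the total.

A1: 2 transactions
A2: 2 transactions
A3: 3 transactions

Answer: 2,2,3; total 7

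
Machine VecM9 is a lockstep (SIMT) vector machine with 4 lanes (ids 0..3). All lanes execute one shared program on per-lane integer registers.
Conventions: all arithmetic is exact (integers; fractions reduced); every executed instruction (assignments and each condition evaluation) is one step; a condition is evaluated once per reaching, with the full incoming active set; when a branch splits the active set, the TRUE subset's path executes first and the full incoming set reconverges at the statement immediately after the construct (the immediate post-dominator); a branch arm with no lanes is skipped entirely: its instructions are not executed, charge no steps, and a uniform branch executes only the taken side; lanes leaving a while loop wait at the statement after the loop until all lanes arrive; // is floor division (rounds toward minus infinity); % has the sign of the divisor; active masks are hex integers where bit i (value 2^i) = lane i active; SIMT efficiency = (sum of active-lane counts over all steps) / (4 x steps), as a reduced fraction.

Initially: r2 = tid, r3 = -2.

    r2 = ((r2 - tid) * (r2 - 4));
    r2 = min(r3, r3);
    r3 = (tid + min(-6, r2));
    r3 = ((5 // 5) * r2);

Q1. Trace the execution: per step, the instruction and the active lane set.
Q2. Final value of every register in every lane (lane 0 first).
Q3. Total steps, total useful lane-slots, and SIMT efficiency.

step 0: r2 <- ((r2 - tid) * (r2 - 4)) 0xf
step 1: r2 <- min(r3, r3)            0xf
step 2: r3 <- (tid + min(-6, r2))    0xf
step 3: r3 <- ((5 // 5) * r2)        0xf

Answer: 4 steps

r2: -2,-2,-2,-2
r3: -2,-2,-2,-2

steps = 4; useful = 16; efficiency = 16/16 = 1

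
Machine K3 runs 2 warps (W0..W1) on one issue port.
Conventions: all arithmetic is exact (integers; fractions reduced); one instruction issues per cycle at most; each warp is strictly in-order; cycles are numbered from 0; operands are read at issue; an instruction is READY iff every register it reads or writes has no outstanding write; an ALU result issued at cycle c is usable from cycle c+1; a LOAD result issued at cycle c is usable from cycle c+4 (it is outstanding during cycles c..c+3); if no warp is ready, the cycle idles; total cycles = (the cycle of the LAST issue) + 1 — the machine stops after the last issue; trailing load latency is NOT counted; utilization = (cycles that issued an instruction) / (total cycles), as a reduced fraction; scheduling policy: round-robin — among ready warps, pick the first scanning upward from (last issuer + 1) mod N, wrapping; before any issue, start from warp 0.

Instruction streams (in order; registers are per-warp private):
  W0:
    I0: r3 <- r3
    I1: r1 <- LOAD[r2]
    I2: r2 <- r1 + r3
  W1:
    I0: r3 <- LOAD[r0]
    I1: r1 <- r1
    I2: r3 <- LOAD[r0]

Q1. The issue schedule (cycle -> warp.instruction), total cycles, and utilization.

cycle 0: W0.I0
cycle 1: W1.I0
cycle 2: W0.I1
cycle 3: W1.I1
cycle 4: idle
cycle 5: W1.I2
cycle 6: W0.I2

Answer: 7 cycles, utilization 6/7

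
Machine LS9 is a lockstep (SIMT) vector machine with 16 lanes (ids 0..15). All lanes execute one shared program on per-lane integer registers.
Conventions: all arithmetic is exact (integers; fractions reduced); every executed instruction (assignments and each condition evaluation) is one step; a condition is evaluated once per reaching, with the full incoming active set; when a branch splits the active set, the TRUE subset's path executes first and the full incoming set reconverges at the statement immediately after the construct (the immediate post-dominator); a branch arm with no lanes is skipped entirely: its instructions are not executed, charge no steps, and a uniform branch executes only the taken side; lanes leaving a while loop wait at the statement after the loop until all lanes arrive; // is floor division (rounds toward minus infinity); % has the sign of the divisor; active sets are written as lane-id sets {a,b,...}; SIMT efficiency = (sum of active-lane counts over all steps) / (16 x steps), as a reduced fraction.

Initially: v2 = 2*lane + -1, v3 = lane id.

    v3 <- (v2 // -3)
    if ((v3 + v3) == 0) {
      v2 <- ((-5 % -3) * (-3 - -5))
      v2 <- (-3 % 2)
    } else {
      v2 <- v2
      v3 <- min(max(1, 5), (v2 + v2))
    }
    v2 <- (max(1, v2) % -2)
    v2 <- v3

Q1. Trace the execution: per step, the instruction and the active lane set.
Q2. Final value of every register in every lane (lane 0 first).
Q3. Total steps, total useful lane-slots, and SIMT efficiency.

step 0: v3 <- (v2 // -3)             {0,1,2,3,4,5,6,7,8,9,10,11,12,13,14,15}
step 1: eval ((v3 + v3) == 0)        {0,1,2,3,4,5,6,7,8,9,10,11,12,13,14,15}
step 2: v2 <- ((-5 % -3) * (-3 - -5)) {0}
step 3: v2 <- (-3 % 2)               {0}
step 4: v2 <- v2                     {1,2,3,4,5,6,7,8,9,10,11,12,13,14,15}
step 5: v3 <- min(max(1, 5), (v2 + v2)) {1,2,3,4,5,6,7,8,9,10,11,12,13,14,15}
step 6: v2 <- (max(1, v2) % -2)      {0,1,2,3,4,5,6,7,8,9,10,11,12,13,14,15}
step 7: v2 <- v3                     {0,1,2,3,4,5,6,7,8,9,10,11,12,13,14,15}

Answer: 8 steps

v2: 0,2,5,5,5,5,5,5,5,5,5,5,5,5,5,5
v3: 0,2,5,5,5,5,5,5,5,5,5,5,5,5,5,5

steps = 8; useful = 96; efficiency = 96/128 = 3/4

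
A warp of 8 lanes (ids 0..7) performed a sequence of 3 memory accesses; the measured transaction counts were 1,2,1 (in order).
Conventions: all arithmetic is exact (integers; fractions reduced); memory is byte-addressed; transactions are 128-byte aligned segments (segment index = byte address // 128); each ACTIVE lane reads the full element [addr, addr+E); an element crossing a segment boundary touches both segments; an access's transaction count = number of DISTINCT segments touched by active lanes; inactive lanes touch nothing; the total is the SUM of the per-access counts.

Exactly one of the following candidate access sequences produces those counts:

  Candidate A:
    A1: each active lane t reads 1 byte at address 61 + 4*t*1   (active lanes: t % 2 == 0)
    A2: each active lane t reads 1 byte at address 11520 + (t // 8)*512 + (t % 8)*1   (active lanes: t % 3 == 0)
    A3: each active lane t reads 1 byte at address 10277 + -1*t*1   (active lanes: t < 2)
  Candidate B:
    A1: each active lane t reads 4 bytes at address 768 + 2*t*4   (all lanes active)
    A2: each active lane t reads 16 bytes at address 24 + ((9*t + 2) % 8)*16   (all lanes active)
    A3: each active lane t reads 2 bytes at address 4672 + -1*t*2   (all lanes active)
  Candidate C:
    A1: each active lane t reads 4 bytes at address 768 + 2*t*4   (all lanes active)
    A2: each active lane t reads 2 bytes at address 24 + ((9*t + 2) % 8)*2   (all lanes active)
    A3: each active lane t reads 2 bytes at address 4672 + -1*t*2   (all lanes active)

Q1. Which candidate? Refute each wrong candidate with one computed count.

A: A2 gives 1 transaction, not 2
C: A2 gives 1 transaction, not 2
B: all counts match (1,2,1)

Answer: B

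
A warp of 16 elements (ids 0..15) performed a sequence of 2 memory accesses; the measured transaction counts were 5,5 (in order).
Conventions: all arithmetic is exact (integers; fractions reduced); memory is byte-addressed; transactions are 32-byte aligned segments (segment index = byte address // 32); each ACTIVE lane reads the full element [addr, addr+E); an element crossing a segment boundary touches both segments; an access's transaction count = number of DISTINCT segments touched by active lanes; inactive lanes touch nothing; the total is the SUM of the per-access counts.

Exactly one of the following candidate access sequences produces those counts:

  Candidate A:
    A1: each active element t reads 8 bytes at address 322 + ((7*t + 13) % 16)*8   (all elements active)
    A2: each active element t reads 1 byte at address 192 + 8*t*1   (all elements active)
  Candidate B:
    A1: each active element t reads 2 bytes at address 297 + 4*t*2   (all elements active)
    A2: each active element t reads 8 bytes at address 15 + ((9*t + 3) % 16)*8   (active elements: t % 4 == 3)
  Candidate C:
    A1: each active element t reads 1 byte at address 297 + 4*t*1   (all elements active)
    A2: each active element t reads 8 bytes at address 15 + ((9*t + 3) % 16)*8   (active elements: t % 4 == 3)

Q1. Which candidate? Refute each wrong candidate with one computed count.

A: A2 gives 4 transactions, not 5
C: A1 gives 3 transactions, not 5
B: all counts match (5,5)

Answer: B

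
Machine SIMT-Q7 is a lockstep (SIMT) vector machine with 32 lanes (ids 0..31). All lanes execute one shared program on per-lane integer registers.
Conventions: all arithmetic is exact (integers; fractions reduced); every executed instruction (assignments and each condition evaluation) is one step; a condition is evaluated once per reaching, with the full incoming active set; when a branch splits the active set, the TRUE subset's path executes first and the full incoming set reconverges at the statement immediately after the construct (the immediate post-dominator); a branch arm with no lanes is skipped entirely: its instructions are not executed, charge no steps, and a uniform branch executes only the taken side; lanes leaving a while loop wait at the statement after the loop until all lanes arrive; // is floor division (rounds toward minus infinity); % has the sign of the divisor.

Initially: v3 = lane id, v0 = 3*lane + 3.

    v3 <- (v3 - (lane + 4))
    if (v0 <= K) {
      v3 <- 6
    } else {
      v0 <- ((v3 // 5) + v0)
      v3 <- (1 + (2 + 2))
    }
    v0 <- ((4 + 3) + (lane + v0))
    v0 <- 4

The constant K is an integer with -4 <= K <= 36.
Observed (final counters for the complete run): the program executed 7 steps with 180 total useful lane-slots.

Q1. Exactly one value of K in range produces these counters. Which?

Answer: K = 36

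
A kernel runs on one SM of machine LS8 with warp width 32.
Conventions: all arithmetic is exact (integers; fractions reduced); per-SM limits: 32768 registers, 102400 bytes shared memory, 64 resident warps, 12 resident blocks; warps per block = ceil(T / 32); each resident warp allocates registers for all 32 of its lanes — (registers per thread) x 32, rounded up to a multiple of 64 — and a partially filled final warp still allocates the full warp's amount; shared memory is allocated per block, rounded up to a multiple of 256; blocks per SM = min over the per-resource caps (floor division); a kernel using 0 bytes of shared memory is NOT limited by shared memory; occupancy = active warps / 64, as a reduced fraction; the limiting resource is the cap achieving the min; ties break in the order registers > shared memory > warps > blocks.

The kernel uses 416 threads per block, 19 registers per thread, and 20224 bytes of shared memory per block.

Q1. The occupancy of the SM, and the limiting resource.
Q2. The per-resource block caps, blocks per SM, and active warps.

Answer: occupancy 39/64, limited by registers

registers: 3 blocks
shared memory: 5 blocks
warps: 4 blocks
blocks: 12 blocks

Answer: 3 blocks, 39 active warps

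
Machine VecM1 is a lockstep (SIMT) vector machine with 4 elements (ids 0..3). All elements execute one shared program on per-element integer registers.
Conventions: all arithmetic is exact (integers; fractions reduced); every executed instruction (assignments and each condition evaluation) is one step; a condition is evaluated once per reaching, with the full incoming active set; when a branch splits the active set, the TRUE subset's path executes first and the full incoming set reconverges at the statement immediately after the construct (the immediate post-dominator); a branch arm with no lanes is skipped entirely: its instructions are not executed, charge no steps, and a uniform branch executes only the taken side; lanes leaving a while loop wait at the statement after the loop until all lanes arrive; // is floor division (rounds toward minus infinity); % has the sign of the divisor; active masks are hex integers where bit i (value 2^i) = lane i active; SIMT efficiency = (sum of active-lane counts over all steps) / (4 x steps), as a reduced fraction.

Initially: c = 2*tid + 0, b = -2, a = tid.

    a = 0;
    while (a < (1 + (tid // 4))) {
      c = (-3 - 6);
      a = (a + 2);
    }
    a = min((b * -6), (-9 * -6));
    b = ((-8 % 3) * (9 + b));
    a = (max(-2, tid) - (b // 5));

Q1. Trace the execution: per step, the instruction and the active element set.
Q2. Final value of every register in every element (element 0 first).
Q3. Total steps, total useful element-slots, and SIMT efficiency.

step 0: a <- 0                       0xf
step 1: eval (a < (1 + (tid // 4)))  0xf
step 2: c <- (-3 - 6)                0xf
step 3: a <- (a + 2)                 0xf
step 4: eval (a < (1 + (tid // 4)))  0xf
step 5: a <- min((b * -6), (-9 * -6)) 0xf
step 6: b <- ((-8 % 3) * (9 + b))    0xf
step 7: a <- (max(-2, tid) - (b // 5)) 0xf

Answer: 8 steps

c: -9,-9,-9,-9
b: 7,7,7,7
a: -1,0,1,2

steps = 8; useful = 32; efficiency = 32/32 = 1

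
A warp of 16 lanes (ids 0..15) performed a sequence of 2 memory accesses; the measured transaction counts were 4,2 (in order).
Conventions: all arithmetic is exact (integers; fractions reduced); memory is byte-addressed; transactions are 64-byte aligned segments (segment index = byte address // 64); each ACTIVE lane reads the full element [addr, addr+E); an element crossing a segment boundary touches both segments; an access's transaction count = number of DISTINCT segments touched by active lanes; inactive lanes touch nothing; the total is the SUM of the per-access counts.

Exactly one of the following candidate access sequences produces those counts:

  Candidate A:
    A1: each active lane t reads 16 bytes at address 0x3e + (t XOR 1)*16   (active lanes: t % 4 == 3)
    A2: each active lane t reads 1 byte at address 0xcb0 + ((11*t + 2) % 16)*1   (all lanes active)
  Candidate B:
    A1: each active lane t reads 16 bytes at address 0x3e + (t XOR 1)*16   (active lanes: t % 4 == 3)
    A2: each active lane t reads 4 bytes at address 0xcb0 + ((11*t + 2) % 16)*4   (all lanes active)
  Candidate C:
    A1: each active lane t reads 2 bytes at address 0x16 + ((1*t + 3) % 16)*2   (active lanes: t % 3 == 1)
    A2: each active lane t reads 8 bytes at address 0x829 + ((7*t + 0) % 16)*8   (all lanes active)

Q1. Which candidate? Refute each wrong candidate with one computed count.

A: A2 gives 1 transaction, not 2
C: A1 gives 1 transaction, not 4
B: all counts match (4,2)

Answer: B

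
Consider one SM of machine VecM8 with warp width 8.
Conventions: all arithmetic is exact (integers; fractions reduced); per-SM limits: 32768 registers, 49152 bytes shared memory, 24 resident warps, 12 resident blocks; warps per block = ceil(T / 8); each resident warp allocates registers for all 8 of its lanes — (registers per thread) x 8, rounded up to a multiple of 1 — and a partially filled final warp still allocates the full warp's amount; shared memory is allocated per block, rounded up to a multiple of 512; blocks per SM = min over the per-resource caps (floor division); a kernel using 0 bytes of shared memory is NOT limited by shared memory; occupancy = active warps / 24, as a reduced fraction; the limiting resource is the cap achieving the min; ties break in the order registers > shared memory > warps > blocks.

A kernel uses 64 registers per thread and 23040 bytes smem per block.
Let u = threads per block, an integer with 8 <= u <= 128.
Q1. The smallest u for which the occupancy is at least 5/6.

Answer: u = 73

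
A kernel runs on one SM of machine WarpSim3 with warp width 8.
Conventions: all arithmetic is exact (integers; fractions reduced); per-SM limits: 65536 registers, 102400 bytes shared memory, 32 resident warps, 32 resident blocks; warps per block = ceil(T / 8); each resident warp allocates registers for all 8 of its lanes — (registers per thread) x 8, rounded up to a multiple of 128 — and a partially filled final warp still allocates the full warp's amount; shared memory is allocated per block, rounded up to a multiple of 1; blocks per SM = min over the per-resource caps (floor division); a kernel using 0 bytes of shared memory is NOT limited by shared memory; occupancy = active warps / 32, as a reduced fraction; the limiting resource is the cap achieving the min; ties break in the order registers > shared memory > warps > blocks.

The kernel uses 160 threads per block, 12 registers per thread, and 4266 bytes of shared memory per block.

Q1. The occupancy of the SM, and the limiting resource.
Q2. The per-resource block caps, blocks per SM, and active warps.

Answer: occupancy 5/8, limited by warps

registers: 25 blocks
shared memory: 24 blocks
warps: 1 block
blocks: 32 blocks

Answer: 1 block, 20 active warps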